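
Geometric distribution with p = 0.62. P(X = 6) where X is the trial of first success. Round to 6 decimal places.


P = (1-p)^(k-1) * p
(1-p)^(k-1) = 0.38^5 ≈ 0.007923517
P = 0.007923517 * 0.62 ≈ 0.004912580

0.004913


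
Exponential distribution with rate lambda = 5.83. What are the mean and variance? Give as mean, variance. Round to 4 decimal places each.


mean = 1/lam, var = 1/lam^2
mean = 1 / 5.83 = 100/583 ≈ 0.171527
lam^2 = 5.83^2 = 33.9889
var = 1 / 33.9889 ≈ 0.029421

0.1715, 0.0294


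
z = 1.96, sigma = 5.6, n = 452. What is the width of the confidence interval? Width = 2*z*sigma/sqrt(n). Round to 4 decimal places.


width = 2*z*sigma/sqrt(n)
2*z*sigma = 2 * 1.96 * 5.6 = 21.952
sqrt(452) ≈ 21.260292
width = 21.952 / 21.260292 ≈ 1.032535

1.0325


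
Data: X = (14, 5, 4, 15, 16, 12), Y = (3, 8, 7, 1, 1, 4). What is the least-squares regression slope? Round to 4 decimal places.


b = sum((xi-xbar)(yi-ybar)) / sum((xi-xbar)^2)
n = 6, xbar = 66/6 = 11, ybar = 24/6 = 4
Sxy = sum((xi-xbar)(yi-ybar)) = -75
Sxx = sum((xi-xbar)^2) = 136
b = Sxy / Sxx = -75/136 ≈ -0.551471

-0.5515


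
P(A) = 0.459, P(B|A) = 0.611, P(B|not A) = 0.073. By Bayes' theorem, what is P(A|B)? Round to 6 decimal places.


P(A|B) = P(B|A)*P(A) / P(B), P(B) = P(B|A)*P(A) + P(B|not A)*P(not A)
P(B|A)*P(A) = 0.611 * 0.459 = 0.280449
P(B|not A)*P(not A) = 0.073 * 0.541 = 0.039493
P(B) = 0.280449 + 0.039493 = 0.319942
P(A|B) = 0.280449 / 0.319942 ≈ 0.87656200

0.876562


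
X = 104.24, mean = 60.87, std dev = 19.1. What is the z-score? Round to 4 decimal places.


z = (X - mu) / sigma
X - mu = 104.24 - 60.87 = 43.37
z = 43.37 / 19.1 = 4337/1910 ≈ 2.270681

2.2707


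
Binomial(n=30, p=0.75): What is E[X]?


E[X] = n*p = 30 * 0.75 = 22.5

22.5


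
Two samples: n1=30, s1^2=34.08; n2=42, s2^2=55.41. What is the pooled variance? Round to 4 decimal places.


sp^2 = ((n1-1)*s1^2 + (n2-1)*s2^2)/(n1+n2-2)
(n1-1)*s1^2 = 29 * 34.08 = 988.32
(n2-1)*s2^2 = 41 * 55.41 = 2271.81
numerator = 988.32 + 2271.81 = 3260.13
n1+n2-2 = 70
sp^2 = 3260.13 / 70 = 326013/7000 ≈ 46.573286

46.5733


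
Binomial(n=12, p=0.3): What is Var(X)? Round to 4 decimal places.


Var = n*p*(1-p) = 12 * 0.3 * 0.7 = 2.52

2.5200


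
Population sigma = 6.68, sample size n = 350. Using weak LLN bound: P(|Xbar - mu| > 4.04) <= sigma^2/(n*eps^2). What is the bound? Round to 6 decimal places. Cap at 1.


bound = min(1, sigma^2/(n*eps^2))
sigma^2 = 6.68^2 = 44.6224
n*eps^2 = 350 * 4.04^2 = 350 * 16.3216 = 5712.56
sigma^2/(n*eps^2) = 44.6224 / 5712.56 ≈ 0.00781128

0.007811


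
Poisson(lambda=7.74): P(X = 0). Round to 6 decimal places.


P = e^(-lam) * lam^k / k!
e^(-7.74) ≈ 0.0004350716
lam^k = 7.74^0 = 1
k! = 0! = 1
P = 0.0004350716 * 1 / 1 ≈ 0.000435

0.000435


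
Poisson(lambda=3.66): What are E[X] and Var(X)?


E[X] = Var(X) = lambda = 3.66

3.66, 3.66


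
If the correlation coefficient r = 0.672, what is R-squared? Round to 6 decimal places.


R^2 = r^2 = (0.672)^2 = 0.451584

0.451584


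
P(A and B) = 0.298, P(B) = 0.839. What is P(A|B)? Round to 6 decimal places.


P(A|B) = P(A and B) / P(B) = 0.298 / 0.839 = 298/839 ≈ 0.35518474

0.355185


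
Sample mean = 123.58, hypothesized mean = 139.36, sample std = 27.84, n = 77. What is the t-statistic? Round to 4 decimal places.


t = (xbar - mu0) / (s/sqrt(n))
xbar - mu0 = 123.58 - 139.36 = -15.78
sqrt(77) ≈ 8.77496439
s/sqrt(n) = 27.84 / 8.77496439 ≈ 3.17266245
t = -15.78 / 3.17266245 ≈ -4.973741

-4.9737


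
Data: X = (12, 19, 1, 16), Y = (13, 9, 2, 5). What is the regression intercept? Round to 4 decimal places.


a = ybar - b*xbar, where b = sum((xi-xbar)(yi-ybar)) / sum((xi-xbar)^2)
n = 4, xbar = 48/4 = 12, ybar = 29/4 = 7.25
Sxy = sum((xi-xbar)(yi-ybar)) = 61
Sxx = sum((xi-xbar)^2) = 186
b = Sxy / Sxx = 61/186 ≈ 0.327957
a = 7.25 - 0.327957 * 12 = 411/124 ≈ 3.314516

3.3145


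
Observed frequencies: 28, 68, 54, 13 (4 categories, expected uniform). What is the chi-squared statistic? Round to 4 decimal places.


chi2 = sum((O-E)^2/E), E = total/4
total = 163, E = 163/4 = 40.75
(28 - 40.75)^2 / 40.75 = 162.5625 / 40.75 = 2601/652 ≈ 3.989264
(68 - 40.75)^2 / 40.75 = 742.5625 / 40.75 = 11881/652 ≈ 18.222393
(54 - 40.75)^2 / 40.75 = 175.5625 / 40.75 = 2809/652 ≈ 4.308282
(13 - 40.75)^2 / 40.75 = 770.0625 / 40.75 = 12321/652 ≈ 18.897239
chi2 = 7403/163 ≈ 45.417178

45.4172


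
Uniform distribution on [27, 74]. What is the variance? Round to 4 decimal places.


Var = (b-a)^2 / 12
(b-a)^2 = (74 - 27)^2 = 2209
Var = 2209/12 ≈ 184.083333

184.0833


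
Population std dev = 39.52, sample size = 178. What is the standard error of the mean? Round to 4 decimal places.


SE = sigma / sqrt(n)
sqrt(178) ≈ 13.341664
SE = 39.52 / 13.341664 ≈ 2.962149

2.9621


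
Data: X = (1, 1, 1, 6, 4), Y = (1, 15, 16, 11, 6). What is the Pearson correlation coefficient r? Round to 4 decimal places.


r = sum((xi-xbar)(yi-ybar)) / sqrt(sum((xi-xbar)^2) * sum((yi-ybar)^2))
n = 5, xbar = 13/5 = 2.6, ybar = 49/5 = 9.8
Sxy = sum((xi-xbar)(yi-ybar)) = -5.4
Sxx = sum((xi-xbar)^2) = 21.2
Syy = sum((yi-ybar)^2) = 158.8
sqrt(Sxx*Syy) ≈ 58.022065
r = Sxy / sqrt(Sxx*Syy) = -5.4 / 58.022065 ≈ -0.093068

-0.0931


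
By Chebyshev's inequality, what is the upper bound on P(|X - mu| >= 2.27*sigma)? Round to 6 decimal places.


P <= 1/k^2
k^2 = 2.27^2 = 5.1529
1/k^2 = 1 / 5.1529 ≈ 0.19406548

0.194065


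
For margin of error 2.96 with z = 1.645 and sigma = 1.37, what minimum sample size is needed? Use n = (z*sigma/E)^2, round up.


z*sigma/E = 1.645 * 1.37 / 2.96 ≈ 0.761368
(z*sigma/E)^2 ≈ 0.579682
round up: n = 1

1


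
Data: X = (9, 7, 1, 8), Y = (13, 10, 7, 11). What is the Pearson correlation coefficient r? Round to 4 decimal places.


r = sum((xi-xbar)(yi-ybar)) / sqrt(sum((xi-xbar)^2) * sum((yi-ybar)^2))
n = 4, xbar = 25/4 = 6.25, ybar = 41/4 = 10.25
Sxy = sum((xi-xbar)(yi-ybar)) = 25.75
Sxx = sum((xi-xbar)^2) = 38.75
Syy = sum((yi-ybar)^2) = 18.75
sqrt(Sxx*Syy) ≈ 26.954823
r = Sxy / sqrt(Sxx*Syy) = 25.75 / 26.954823 ≈ 0.955302

0.9553


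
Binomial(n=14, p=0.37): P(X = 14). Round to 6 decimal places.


P = C(n,k) * p^k * (1-p)^(n-k)
C(14,14) = 1
p^k = 0.37^14 ≈ 0.0000009012061
(1-p)^(n-k) = 0.63^0 = 1
P = 1 * 0.0000009012061 * 1 ≈ 0.000001

0.000001


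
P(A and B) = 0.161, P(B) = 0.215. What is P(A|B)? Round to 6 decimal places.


P(A|B) = P(A and B) / P(B) = 0.161 / 0.215 = 161/215 ≈ 0.74883721

0.748837


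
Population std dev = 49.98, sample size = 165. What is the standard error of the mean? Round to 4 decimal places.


SE = sigma / sqrt(n)
sqrt(165) ≈ 12.845233
SE = 49.98 / 12.845233 ≈ 3.890938

3.8909


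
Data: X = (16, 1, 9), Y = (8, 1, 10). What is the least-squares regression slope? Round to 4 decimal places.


b = sum((xi-xbar)(yi-ybar)) / sum((xi-xbar)^2)
n = 3, xbar = 26/3 ≈ 8.666667, ybar = 19/3 ≈ 6.333333
Sxy = sum((xi-xbar)(yi-ybar)) = 163/3 ≈ 54.333333
Sxx = sum((xi-xbar)^2) = 338/3 ≈ 112.666667
b = Sxy / Sxx = 163/338 ≈ 0.482249

0.4822


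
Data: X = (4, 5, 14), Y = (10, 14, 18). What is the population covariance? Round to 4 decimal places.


Cov = (1/n)*sum((xi-xbar)(yi-ybar))
n = 3, xbar = 23/3 ≈ 7.666667, ybar = 42/3 = 14
sum((xi-xbar)(yi-ybar)) = 40
Cov = 40 / 3 = 40/3 ≈ 13.333333

13.3333


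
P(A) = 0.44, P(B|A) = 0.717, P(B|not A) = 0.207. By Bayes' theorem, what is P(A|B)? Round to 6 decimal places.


P(A|B) = P(B|A)*P(A) / P(B), P(B) = P(B|A)*P(A) + P(B|not A)*P(not A)
P(B|A)*P(A) = 0.717 * 0.44 = 0.31548
P(B|not A)*P(not A) = 0.207 * 0.56 = 0.11592
P(B) = 0.31548 + 0.11592 = 0.4314
P(A|B) = 0.31548 / 0.4314 = 2629/3595 ≈ 0.73129346

0.731293


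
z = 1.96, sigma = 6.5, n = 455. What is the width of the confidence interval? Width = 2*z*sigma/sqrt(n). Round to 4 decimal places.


width = 2*z*sigma/sqrt(n)
2*z*sigma = 2 * 1.96 * 6.5 = 25.48
sqrt(455) ≈ 21.330729
width = 25.48 / 21.330729 ≈ 1.194521

1.1945


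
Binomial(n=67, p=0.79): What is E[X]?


E[X] = n*p = 67 * 0.79 = 52.93

52.93


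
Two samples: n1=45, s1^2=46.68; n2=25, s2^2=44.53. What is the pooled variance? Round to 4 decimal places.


sp^2 = ((n1-1)*s1^2 + (n2-1)*s2^2)/(n1+n2-2)
(n1-1)*s1^2 = 44 * 46.68 = 2053.92
(n2-1)*s2^2 = 24 * 44.53 = 1068.72
numerator = 2053.92 + 1068.72 = 3122.64
n1+n2-2 = 68
sp^2 = 3122.64 / 68 = 39033/850 ≈ 45.921176

45.9212


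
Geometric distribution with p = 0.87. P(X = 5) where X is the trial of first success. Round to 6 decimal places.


P = (1-p)^(k-1) * p
(1-p)^(k-1) = 0.13^4 = 0.00028561
P = 0.00028561 * 0.87 = 0.0002484807

0.000248


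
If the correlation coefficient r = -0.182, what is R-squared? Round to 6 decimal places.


R^2 = r^2 = (-0.182)^2 = 0.033124

0.033124


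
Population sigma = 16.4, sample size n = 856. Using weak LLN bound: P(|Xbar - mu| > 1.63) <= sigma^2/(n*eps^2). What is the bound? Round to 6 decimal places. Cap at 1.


bound = min(1, sigma^2/(n*eps^2))
sigma^2 = 16.4^2 = 268.96
n*eps^2 = 856 * 1.63^2 = 856 * 2.6569 = 2274.3064
sigma^2/(n*eps^2) = 268.96 / 2274.3064 ≈ 0.11826023

0.118260


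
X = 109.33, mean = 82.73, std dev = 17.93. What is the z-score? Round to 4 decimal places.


z = (X - mu) / sigma
X - mu = 109.33 - 82.73 = 26.6
z = 26.6 / 17.93 = 2660/1793 ≈ 1.483547

1.4835


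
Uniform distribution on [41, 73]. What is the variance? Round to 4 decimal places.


Var = (b-a)^2 / 12
(b-a)^2 = (73 - 41)^2 = 1024
Var = 1024/12 ≈ 85.333333

85.3333


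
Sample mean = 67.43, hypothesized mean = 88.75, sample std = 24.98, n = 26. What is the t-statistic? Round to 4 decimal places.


t = (xbar - mu0) / (s/sqrt(n))
xbar - mu0 = 67.43 - 88.75 = -21.32
sqrt(26) ≈ 5.09901951
s/sqrt(n) = 24.98 / 5.09901951 ≈ 4.89898106
t = -21.32 / 4.89898106 ≈ -4.351925

-4.3519


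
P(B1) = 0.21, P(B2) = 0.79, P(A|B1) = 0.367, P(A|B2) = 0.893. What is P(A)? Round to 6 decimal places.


P(A) = P(A|B1)*P(B1) + P(A|B2)*P(B2)
P(A|B1)*P(B1) = 0.367 * 0.21 = 0.07707
P(A|B2)*P(B2) = 0.893 * 0.79 = 0.70547
P(A) = 0.07707 + 0.70547 = 0.78254

0.782540


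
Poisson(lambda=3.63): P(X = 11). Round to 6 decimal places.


P = e^(-lam) * lam^k / k!
e^(-3.63) ≈ 0.02651618
lam^k = 3.63^11 ≈ 1442025.284563
k! = 11! = 39916800
P = 0.02651618 * 1442025.284563 / 39916800 ≈ 0.000958

0.000958


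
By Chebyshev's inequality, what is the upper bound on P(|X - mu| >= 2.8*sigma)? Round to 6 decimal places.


P <= 1/k^2
k^2 = 2.8^2 = 7.84
1/k^2 = 1 / 7.84 = 25/196 ≈ 0.12755102

0.127551


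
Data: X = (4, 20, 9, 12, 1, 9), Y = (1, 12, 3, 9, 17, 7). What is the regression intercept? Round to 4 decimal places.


a = ybar - b*xbar, where b = sum((xi-xbar)(yi-ybar)) / sum((xi-xbar)^2)
n = 6, xbar = 55/6 ≈ 9.166667, ybar = 49/6 ≈ 8.166667
Sxy = sum((xi-xbar)(yi-ybar)) = 59/6 ≈ 9.833333
Sxx = sum((xi-xbar)^2) = 1313/6 ≈ 218.833333
b = Sxy / Sxx = 59/1313 ≈ 0.044935
a = 8.166667 - 0.044935 * 9.166667 = 10182/1313 ≈ 7.754760

7.7548


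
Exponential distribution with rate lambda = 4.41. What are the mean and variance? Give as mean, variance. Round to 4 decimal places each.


mean = 1/lam, var = 1/lam^2
mean = 1 / 4.41 = 100/441 ≈ 0.226757
lam^2 = 4.41^2 = 19.4481
var = 1 / 19.4481 ≈ 0.051419

0.2268, 0.0514


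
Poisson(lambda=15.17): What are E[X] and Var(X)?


E[X] = Var(X) = lambda = 15.17

15.17, 15.17


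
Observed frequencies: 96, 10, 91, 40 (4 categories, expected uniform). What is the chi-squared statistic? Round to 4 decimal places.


chi2 = sum((O-E)^2/E), E = total/4
total = 237, E = 237/4 = 59.25
(96 - 59.25)^2 / 59.25 = 1350.5625 / 59.25 = 7203/316 ≈ 22.794304
(10 - 59.25)^2 / 59.25 = 2425.5625 / 59.25 = 38809/948 ≈ 40.937764
(91 - 59.25)^2 / 59.25 = 1008.0625 / 59.25 = 16129/948 ≈ 17.013713
(40 - 59.25)^2 / 59.25 = 370.5625 / 59.25 = 5929/948 ≈ 6.254219
chi2 = 87

87.0000


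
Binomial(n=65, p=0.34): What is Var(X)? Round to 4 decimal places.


Var = n*p*(1-p) = 65 * 0.34 * 0.66 = 14.586

14.5860


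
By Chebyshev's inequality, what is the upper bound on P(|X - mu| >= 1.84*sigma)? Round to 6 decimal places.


P <= 1/k^2
k^2 = 1.84^2 = 3.3856
1/k^2 = 1 / 3.3856 = 625/2116 ≈ 0.29536862

0.295369


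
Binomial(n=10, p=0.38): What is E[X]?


E[X] = n*p = 10 * 0.38 = 3.8

3.8


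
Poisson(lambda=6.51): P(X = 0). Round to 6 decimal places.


P = e^(-lam) * lam^k / k!
e^(-6.51) ≈ 0.001488480
lam^k = 6.51^0 = 1
k! = 0! = 1
P = 0.001488480 * 1 / 1 ≈ 0.001488

0.001488


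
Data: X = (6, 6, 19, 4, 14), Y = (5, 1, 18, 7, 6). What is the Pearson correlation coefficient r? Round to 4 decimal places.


r = sum((xi-xbar)(yi-ybar)) / sqrt(sum((xi-xbar)^2) * sum((yi-ybar)^2))
n = 5, xbar = 49/5 = 9.8, ybar = 37/5 = 7.4
Sxy = sum((xi-xbar)(yi-ybar)) = 127.4
Sxx = sum((xi-xbar)^2) = 164.8
Syy = sum((yi-ybar)^2) = 161.2
sqrt(Sxx*Syy) ≈ 162.990061
r = Sxy / sqrt(Sxx*Syy) = 127.4 / 162.990061 ≈ 0.781643

0.7816


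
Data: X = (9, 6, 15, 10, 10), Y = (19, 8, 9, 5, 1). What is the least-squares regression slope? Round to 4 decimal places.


b = sum((xi-xbar)(yi-ybar)) / sum((xi-xbar)^2)
n = 5, xbar = 50/5 = 10, ybar = 42/5 = 8.4
Sxy = sum((xi-xbar)(yi-ybar)) = -6
Sxx = sum((xi-xbar)^2) = 42
b = Sxy / Sxx = -1/7 ≈ -0.142857

-0.1429


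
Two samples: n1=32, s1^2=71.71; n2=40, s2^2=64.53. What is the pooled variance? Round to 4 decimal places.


sp^2 = ((n1-1)*s1^2 + (n2-1)*s2^2)/(n1+n2-2)
(n1-1)*s1^2 = 31 * 71.71 = 2223.01
(n2-1)*s2^2 = 39 * 64.53 = 2516.67
numerator = 2223.01 + 2516.67 = 4739.68
n1+n2-2 = 70
sp^2 = 4739.68 / 70 = 59246/875 ≈ 67.709714

67.7097


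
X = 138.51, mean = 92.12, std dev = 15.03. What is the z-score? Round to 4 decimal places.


z = (X - mu) / sigma
X - mu = 138.51 - 92.12 = 46.39
z = 46.39 / 15.03 = 4639/1503 ≈ 3.086494

3.0865


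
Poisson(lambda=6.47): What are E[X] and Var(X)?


E[X] = Var(X) = lambda = 6.47

6.47, 6.47


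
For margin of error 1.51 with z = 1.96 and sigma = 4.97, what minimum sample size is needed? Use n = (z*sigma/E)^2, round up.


z*sigma/E = 1.96 * 4.97 / 1.51 = 24353/3775 ≈ 6.451126
(z*sigma/E)^2 ≈ 41.617024
round up: n = 42

42


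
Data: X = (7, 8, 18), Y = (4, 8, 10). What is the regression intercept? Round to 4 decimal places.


a = ybar - b*xbar, where b = sum((xi-xbar)(yi-ybar)) / sum((xi-xbar)^2)
n = 3, xbar = 33/3 = 11, ybar = 22/3 ≈ 7.333333
Sxy = sum((xi-xbar)(yi-ybar)) = 30
Sxx = sum((xi-xbar)^2) = 74
b = Sxy / Sxx = 15/37 ≈ 0.405405
a = 7.333333 - 0.405405 * 11 = 319/111 ≈ 2.873874

2.8739


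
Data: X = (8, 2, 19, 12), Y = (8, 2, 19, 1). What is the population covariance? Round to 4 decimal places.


Cov = (1/n)*sum((xi-xbar)(yi-ybar))
n = 4, xbar = 41/4 = 10.25, ybar = 30/4 = 7.5
sum((xi-xbar)(yi-ybar)) = 133.5
Cov = 133.5 / 4 = 33.375

33.3750


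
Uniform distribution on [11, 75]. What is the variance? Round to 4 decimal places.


Var = (b-a)^2 / 12
(b-a)^2 = (75 - 11)^2 = 4096
Var = 4096/12 ≈ 341.333333

341.3333


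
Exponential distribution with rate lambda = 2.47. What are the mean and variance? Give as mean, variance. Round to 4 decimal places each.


mean = 1/lam, var = 1/lam^2
mean = 1 / 2.47 = 100/247 ≈ 0.404858
lam^2 = 2.47^2 = 6.1009
var = 1 / 6.1009 ≈ 0.163910

0.4049, 0.1639


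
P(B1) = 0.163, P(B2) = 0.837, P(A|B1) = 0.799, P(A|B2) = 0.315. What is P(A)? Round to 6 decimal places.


P(A) = P(A|B1)*P(B1) + P(A|B2)*P(B2)
P(A|B1)*P(B1) = 0.799 * 0.163 = 0.130237
P(A|B2)*P(B2) = 0.315 * 0.837 = 0.263655
P(A) = 0.130237 + 0.263655 = 0.393892

0.393892


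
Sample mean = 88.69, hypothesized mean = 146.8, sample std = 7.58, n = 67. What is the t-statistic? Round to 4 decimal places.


t = (xbar - mu0) / (s/sqrt(n))
xbar - mu0 = 88.69 - 146.8 = -58.11
sqrt(67) ≈ 8.18535277
s/sqrt(n) = 7.58 / 8.18535277 ≈ 0.92604439
t = -58.11 / 0.92604439 ≈ -62.750772

-62.7508


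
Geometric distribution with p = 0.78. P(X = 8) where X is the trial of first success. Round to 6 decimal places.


P = (1-p)^(k-1) * p
(1-p)^(k-1) = 0.22^7 ≈ 0.00002494358
P = 0.00002494358 * 0.78 ≈ 0.00001945599

0.000019


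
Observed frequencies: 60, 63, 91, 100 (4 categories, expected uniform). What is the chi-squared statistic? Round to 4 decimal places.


chi2 = sum((O-E)^2/E), E = total/4
total = 314, E = 314/4 = 78.5
(60 - 78.5)^2 / 78.5 = 342.25 / 78.5 = 1369/314 ≈ 4.359873
(63 - 78.5)^2 / 78.5 = 240.25 / 78.5 = 961/314 ≈ 3.060510
(91 - 78.5)^2 / 78.5 = 156.25 / 78.5 = 625/314 ≈ 1.990446
(100 - 78.5)^2 / 78.5 = 462.25 / 78.5 = 1849/314 ≈ 5.888535
chi2 = 2402/157 ≈ 15.299363

15.2994


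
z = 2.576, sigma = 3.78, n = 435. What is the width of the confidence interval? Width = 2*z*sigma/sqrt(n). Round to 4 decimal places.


width = 2*z*sigma/sqrt(n)
2*z*sigma = 2 * 2.576 * 3.78 = 19.47456
sqrt(435) ≈ 20.856654
width = 19.47456 / 20.856654 ≈ 0.933734

0.9337


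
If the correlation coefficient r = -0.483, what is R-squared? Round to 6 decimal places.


R^2 = r^2 = (-0.483)^2 = 0.233289

0.233289


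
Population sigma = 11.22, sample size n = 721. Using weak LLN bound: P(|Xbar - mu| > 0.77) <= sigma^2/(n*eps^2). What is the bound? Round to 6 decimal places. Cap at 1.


bound = min(1, sigma^2/(n*eps^2))
sigma^2 = 11.22^2 = 125.8884
n*eps^2 = 721 * 0.77^2 = 721 * 0.5929 = 427.4809
sigma^2/(n*eps^2) = 125.8884 / 427.4809 ≈ 0.29448895

0.294489


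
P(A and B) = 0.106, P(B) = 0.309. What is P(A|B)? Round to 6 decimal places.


P(A|B) = P(A and B) / P(B) = 0.106 / 0.309 = 106/309 ≈ 0.34304207

0.343042


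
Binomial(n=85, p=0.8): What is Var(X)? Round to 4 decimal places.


Var = n*p*(1-p) = 85 * 0.8 * 0.2 = 13.6

13.6000


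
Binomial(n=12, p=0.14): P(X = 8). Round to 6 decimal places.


P = C(n,k) * p^k * (1-p)^(n-k)
C(12,8) = 495
p^k = 0.14^8 ≈ 0.0000001475789
(1-p)^(n-k) = 0.86^4 ≈ 0.5470082
P = 495 * 0.0000001475789 * 0.5470082 ≈ 0.000040

0.000040


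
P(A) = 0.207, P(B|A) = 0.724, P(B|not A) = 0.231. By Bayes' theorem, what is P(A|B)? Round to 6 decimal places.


P(A|B) = P(B|A)*P(A) / P(B), P(B) = P(B|A)*P(A) + P(B|not A)*P(not A)
P(B|A)*P(A) = 0.724 * 0.207 = 0.149868
P(B|not A)*P(not A) = 0.231 * 0.793 = 0.183183
P(B) = 0.149868 + 0.183183 = 0.333051
P(A|B) = 0.149868 / 0.333051 ≈ 0.44998514

0.449985


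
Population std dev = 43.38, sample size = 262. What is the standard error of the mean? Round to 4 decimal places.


SE = sigma / sqrt(n)
sqrt(262) ≈ 16.186414
SE = 43.38 / 16.186414 ≈ 2.680025

2.6800


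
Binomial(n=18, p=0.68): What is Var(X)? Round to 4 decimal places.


Var = n*p*(1-p) = 18 * 0.68 * 0.32 = 3.9168

3.9168


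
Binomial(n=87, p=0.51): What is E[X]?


E[X] = n*p = 87 * 0.51 = 44.37

44.37


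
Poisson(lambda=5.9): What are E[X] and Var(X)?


E[X] = Var(X) = lambda = 5.9

5.9, 5.9


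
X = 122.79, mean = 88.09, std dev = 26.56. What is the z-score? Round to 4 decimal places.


z = (X - mu) / sigma
X - mu = 122.79 - 88.09 = 34.7
z = 34.7 / 26.56 = 1735/1328 ≈ 1.306476

1.3065


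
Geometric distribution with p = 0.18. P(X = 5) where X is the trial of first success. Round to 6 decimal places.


P = (1-p)^(k-1) * p
(1-p)^(k-1) = 0.82^4 ≈ 0.4521218
P = 0.4521218 * 0.18 ≈ 0.08138192

0.081382


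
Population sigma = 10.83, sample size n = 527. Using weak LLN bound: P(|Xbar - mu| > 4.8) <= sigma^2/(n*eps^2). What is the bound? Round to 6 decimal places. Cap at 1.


bound = min(1, sigma^2/(n*eps^2))
sigma^2 = 10.83^2 = 117.2889
n*eps^2 = 527 * 4.8^2 = 527 * 23.04 = 12142.08
sigma^2/(n*eps^2) = 117.2889 / 12142.08 ≈ 0.00965970

0.009660


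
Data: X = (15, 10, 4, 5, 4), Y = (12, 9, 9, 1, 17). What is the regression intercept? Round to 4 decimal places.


a = ybar - b*xbar, where b = sum((xi-xbar)(yi-ybar)) / sum((xi-xbar)^2)
n = 5, xbar = 38/5 = 7.6, ybar = 48/5 = 9.6
Sxy = sum((xi-xbar)(yi-ybar)) = 14.2
Sxx = sum((xi-xbar)^2) = 93.2
b = Sxy / Sxx = 71/466 ≈ 0.152361
a = 9.6 - 0.152361 * 7.6 = 1967/233 ≈ 8.442060

8.4421


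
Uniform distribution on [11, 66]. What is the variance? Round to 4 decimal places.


Var = (b-a)^2 / 12
(b-a)^2 = (66 - 11)^2 = 3025
Var = 3025/12 ≈ 252.083333

252.0833


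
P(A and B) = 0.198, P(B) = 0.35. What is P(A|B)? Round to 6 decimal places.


P(A|B) = P(A and B) / P(B) = 0.198 / 0.35 = 99/175 ≈ 0.56571429

0.565714


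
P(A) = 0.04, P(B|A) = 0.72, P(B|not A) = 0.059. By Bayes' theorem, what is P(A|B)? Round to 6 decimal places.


P(A|B) = P(B|A)*P(A) / P(B), P(B) = P(B|A)*P(A) + P(B|not A)*P(not A)
P(B|A)*P(A) = 0.72 * 0.04 = 0.0288
P(B|not A)*P(not A) = 0.059 * 0.96 = 0.05664
P(B) = 0.0288 + 0.05664 = 0.08544
P(A|B) = 0.0288 / 0.08544 = 30/89 ≈ 0.33707865

0.337079


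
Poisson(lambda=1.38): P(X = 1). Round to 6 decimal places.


P = e^(-lam) * lam^k / k!
e^(-1.38) ≈ 0.2515786
lam^k = 1.38^1 = 1.38
k! = 1! = 1
P = 0.2515786 * 1.38 / 1 ≈ 0.347178

0.347178


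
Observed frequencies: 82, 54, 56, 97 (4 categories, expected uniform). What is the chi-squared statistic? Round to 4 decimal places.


chi2 = sum((O-E)^2/E), E = total/4
total = 289, E = 289/4 = 72.25
(82 - 72.25)^2 / 72.25 = 95.0625 / 72.25 = 1521/1156 ≈ 1.315744
(54 - 72.25)^2 / 72.25 = 333.0625 / 72.25 = 5329/1156 ≈ 4.609862
(56 - 72.25)^2 / 72.25 = 264.0625 / 72.25 = 4225/1156 ≈ 3.654844
(97 - 72.25)^2 / 72.25 = 612.5625 / 72.25 = 9801/1156 ≈ 8.478374
chi2 = 307/17 ≈ 18.058824

18.0588


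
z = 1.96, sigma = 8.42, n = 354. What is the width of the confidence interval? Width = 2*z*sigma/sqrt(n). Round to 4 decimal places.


width = 2*z*sigma/sqrt(n)
2*z*sigma = 2 * 1.96 * 8.42 = 33.0064
sqrt(354) ≈ 18.814888
width = 33.0064 / 18.814888 ≈ 1.754270

1.7543


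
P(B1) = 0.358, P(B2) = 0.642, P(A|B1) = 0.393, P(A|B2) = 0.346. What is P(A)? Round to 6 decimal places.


P(A) = P(A|B1)*P(B1) + P(A|B2)*P(B2)
P(A|B1)*P(B1) = 0.393 * 0.358 = 0.140694
P(A|B2)*P(B2) = 0.346 * 0.642 = 0.222132
P(A) = 0.140694 + 0.222132 = 0.362826

0.362826


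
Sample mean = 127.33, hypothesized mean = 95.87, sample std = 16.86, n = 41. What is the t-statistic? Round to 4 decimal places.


t = (xbar - mu0) / (s/sqrt(n))
xbar - mu0 = 127.33 - 95.87 = 31.46
sqrt(41) ≈ 6.40312424
s/sqrt(n) = 16.86 / 6.40312424 ≈ 2.63308963
t = 31.46 / 2.63308963 ≈ 11.947941

11.9479


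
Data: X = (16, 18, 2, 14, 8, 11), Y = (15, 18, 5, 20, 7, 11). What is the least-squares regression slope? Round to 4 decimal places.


b = sum((xi-xbar)(yi-ybar)) / sum((xi-xbar)^2)
n = 6, xbar = 69/6 = 11.5, ybar = 76/6 = 38/3 ≈ 12.666667
Sxy = sum((xi-xbar)(yi-ybar)) = 157
Sxx = sum((xi-xbar)^2) = 171.5
b = Sxy / Sxx = 314/343 ≈ 0.915452

0.9155


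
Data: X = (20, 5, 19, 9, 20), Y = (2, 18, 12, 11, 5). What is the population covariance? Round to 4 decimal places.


Cov = (1/n)*sum((xi-xbar)(yi-ybar))
n = 5, xbar = 73/5 = 14.6, ybar = 48/5 = 9.6
sum((xi-xbar)(yi-ybar)) = -143.8
Cov = -143.8 / 5 = -28.76

-28.7600


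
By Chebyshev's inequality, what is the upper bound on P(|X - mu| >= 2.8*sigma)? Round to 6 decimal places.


P <= 1/k^2
k^2 = 2.8^2 = 7.84
1/k^2 = 1 / 7.84 = 25/196 ≈ 0.12755102

0.127551


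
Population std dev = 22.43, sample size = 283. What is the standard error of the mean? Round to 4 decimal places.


SE = sigma / sqrt(n)
sqrt(283) ≈ 16.822604
SE = 22.43 / 16.822604 ≈ 1.333325

1.3333


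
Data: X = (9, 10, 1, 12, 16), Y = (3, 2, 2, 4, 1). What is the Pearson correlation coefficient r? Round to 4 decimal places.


r = sum((xi-xbar)(yi-ybar)) / sqrt(sum((xi-xbar)^2) * sum((yi-ybar)^2))
n = 5, xbar = 48/5 = 9.6, ybar = 12/5 = 2.4
Sxy = sum((xi-xbar)(yi-ybar)) = -2.2
Sxx = sum((xi-xbar)^2) = 121.2
Syy = sum((yi-ybar)^2) = 5.2
sqrt(Sxx*Syy) ≈ 25.104581
r = Sxy / sqrt(Sxx*Syy) = -2.2 / 25.104581 ≈ -0.087633

-0.0876


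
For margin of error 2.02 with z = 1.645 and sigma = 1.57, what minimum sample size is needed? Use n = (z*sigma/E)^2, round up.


z*sigma/E = 1.645 * 1.57 / 2.02 ≈ 1.278540
(z*sigma/E)^2 ≈ 1.634664
round up: n = 2

2


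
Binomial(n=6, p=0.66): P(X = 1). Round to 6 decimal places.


P = C(n,k) * p^k * (1-p)^(n-k)
C(6,1) = 6
p^k = 0.66^1 = 0.66
(1-p)^(n-k) = 0.34^5 ≈ 0.004543542
P = 6 * 0.66 * 0.004543542 ≈ 0.017992

0.017992


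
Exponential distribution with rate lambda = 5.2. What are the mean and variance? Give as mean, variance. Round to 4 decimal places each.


mean = 1/lam, var = 1/lam^2
mean = 1 / 5.2 = 5/26 ≈ 0.192308
lam^2 = 5.2^2 = 27.04
var = 1 / 27.04 = 25/676 ≈ 0.036982

0.1923, 0.0370


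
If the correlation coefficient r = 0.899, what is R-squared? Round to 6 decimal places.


R^2 = r^2 = (0.899)^2 = 0.808201

0.808201


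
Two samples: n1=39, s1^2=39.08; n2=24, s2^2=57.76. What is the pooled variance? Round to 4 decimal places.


sp^2 = ((n1-1)*s1^2 + (n2-1)*s2^2)/(n1+n2-2)
(n1-1)*s1^2 = 38 * 39.08 = 1485.04
(n2-1)*s2^2 = 23 * 57.76 = 1328.48
numerator = 1485.04 + 1328.48 = 2813.52
n1+n2-2 = 61
sp^2 = 2813.52 / 61 = 70338/1525 ≈ 46.123279

46.1233


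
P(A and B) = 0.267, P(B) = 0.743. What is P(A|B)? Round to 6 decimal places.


P(A|B) = P(A and B) / P(B) = 0.267 / 0.743 = 267/743 ≈ 0.35935397

0.359354


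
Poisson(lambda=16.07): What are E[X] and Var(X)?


E[X] = Var(X) = lambda = 16.07

16.07, 16.07


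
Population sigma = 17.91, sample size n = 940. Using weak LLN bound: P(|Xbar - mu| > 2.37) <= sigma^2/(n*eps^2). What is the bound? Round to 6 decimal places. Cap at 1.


bound = min(1, sigma^2/(n*eps^2))
sigma^2 = 17.91^2 = 320.7681
n*eps^2 = 940 * 2.37^2 = 940 * 5.6169 = 5279.886
sigma^2/(n*eps^2) = 320.7681 / 5279.886 ≈ 0.06075285

0.060753


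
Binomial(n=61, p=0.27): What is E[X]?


E[X] = n*p = 61 * 0.27 = 16.47

16.47


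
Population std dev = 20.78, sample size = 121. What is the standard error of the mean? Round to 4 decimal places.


SE = sigma / sqrt(n)
sqrt(121) = 11
SE = 20.78 / 11 = 1039/550 ≈ 1.889091

1.8891


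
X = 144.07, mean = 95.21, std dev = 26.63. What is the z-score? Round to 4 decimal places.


z = (X - mu) / sigma
X - mu = 144.07 - 95.21 = 48.86
z = 48.86 / 26.63 = 4886/2663 ≈ 1.834773

1.8348


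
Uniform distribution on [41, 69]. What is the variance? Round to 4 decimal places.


Var = (b-a)^2 / 12
(b-a)^2 = (69 - 41)^2 = 784
Var = 784/12 ≈ 65.333333

65.3333


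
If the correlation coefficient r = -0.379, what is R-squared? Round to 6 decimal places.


R^2 = r^2 = (-0.379)^2 = 0.143641

0.143641


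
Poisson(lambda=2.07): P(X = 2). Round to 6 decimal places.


P = e^(-lam) * lam^k / k!
e^(-2.07) ≈ 0.1261858
lam^k = 2.07^2 = 4.2849
k! = 2! = 2
P = 0.1261858 * 4.2849 / 2 ≈ 0.270347

0.270347


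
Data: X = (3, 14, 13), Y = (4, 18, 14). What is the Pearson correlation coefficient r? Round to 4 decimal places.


r = sum((xi-xbar)(yi-ybar)) / sqrt(sum((xi-xbar)^2) * sum((yi-ybar)^2))
n = 3, xbar = 30/3 = 10, ybar = 36/3 = 12
Sxy = sum((xi-xbar)(yi-ybar)) = 86
Sxx = sum((xi-xbar)^2) = 74
Syy = sum((yi-ybar)^2) = 104
sqrt(Sxx*Syy) ≈ 87.726849
r = Sxy / sqrt(Sxx*Syy) = 86 / 87.726849 ≈ 0.980316

0.9803


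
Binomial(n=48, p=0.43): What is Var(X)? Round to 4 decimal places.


Var = n*p*(1-p) = 48 * 0.43 * 0.57 = 11.7648

11.7648


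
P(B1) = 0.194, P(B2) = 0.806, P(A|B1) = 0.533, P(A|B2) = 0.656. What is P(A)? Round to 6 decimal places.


P(A) = P(A|B1)*P(B1) + P(A|B2)*P(B2)
P(A|B1)*P(B1) = 0.533 * 0.194 = 0.103402
P(A|B2)*P(B2) = 0.656 * 0.806 = 0.528736
P(A) = 0.103402 + 0.528736 = 0.632138

0.632138


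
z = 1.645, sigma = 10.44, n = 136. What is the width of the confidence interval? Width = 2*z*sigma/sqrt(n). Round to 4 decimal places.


width = 2*z*sigma/sqrt(n)
2*z*sigma = 2 * 1.645 * 10.44 = 34.3476
sqrt(136) ≈ 11.661904
width = 34.3476 / 11.661904 ≈ 2.945282

2.9453


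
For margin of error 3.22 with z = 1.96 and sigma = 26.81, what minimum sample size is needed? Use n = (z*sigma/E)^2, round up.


z*sigma/E = 1.96 * 26.81 / 3.22 = 18767/1150 ≈ 16.319130
(z*sigma/E)^2 ≈ 266.314018
round up: n = 267

267


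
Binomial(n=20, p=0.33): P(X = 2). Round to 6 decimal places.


P = C(n,k) * p^k * (1-p)^(n-k)
C(20,2) = 190
p^k = 0.33^2 = 0.1089
(1-p)^(n-k) = 0.67^18 ≈ 0.0007401955
P = 190 * 0.1089 * 0.0007401955 ≈ 0.015315

0.015315


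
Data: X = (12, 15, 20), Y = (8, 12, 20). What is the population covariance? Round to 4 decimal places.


Cov = (1/n)*sum((xi-xbar)(yi-ybar))
n = 3, xbar = 47/3 ≈ 15.666667, ybar = 40/3 ≈ 13.333333
sum((xi-xbar)(yi-ybar)) = 148/3 ≈ 49.333333
Cov = 49.333333 / 3 = 148/9 ≈ 16.444444

16.4444


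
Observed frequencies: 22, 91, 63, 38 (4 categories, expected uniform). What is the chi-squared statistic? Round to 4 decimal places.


chi2 = sum((O-E)^2/E), E = total/4
total = 214, E = 214/4 = 53.5
(22 - 53.5)^2 / 53.5 = 992.25 / 53.5 = 3969/214 ≈ 18.546729
(91 - 53.5)^2 / 53.5 = 1406.25 / 53.5 = 5625/214 ≈ 26.285047
(63 - 53.5)^2 / 53.5 = 90.25 / 53.5 = 361/214 ≈ 1.686916
(38 - 53.5)^2 / 53.5 = 240.25 / 53.5 = 961/214 ≈ 4.490654
chi2 = 5458/107 ≈ 51.009346

51.0093


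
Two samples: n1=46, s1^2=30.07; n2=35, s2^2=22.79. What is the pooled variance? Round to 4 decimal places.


sp^2 = ((n1-1)*s1^2 + (n2-1)*s2^2)/(n1+n2-2)
(n1-1)*s1^2 = 45 * 30.07 = 1353.15
(n2-1)*s2^2 = 34 * 22.79 = 774.86
numerator = 1353.15 + 774.86 = 2128.01
n1+n2-2 = 79
sp^2 = 2128.01 / 79 = 212801/7900 ≈ 26.936835

26.9368


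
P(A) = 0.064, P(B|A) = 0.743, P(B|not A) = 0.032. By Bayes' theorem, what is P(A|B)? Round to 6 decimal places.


P(A|B) = P(B|A)*P(A) / P(B), P(B) = P(B|A)*P(A) + P(B|not A)*P(not A)
P(B|A)*P(A) = 0.743 * 0.064 = 0.047552
P(B|not A)*P(not A) = 0.032 * 0.936 = 0.029952
P(B) = 0.047552 + 0.029952 = 0.077504
P(A|B) = 0.047552 / 0.077504 = 743/1211 ≈ 0.61354253

0.613543


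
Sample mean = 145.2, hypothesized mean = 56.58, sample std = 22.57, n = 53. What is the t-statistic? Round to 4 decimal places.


t = (xbar - mu0) / (s/sqrt(n))
xbar - mu0 = 145.2 - 56.58 = 88.62
sqrt(53) ≈ 7.28010989
s/sqrt(n) = 22.57 / 7.28010989 ≈ 3.10022793
t = 88.62 / 3.10022793 ≈ 28.584995

28.5850


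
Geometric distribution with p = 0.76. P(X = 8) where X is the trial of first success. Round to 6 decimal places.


P = (1-p)^(k-1) * p
(1-p)^(k-1) = 0.24^7 ≈ 0.00004586471
P = 0.00004586471 * 0.76 ≈ 0.00003485718

0.000035


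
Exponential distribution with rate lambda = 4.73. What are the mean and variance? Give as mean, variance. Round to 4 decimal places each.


mean = 1/lam, var = 1/lam^2
mean = 1 / 4.73 = 100/473 ≈ 0.211416
lam^2 = 4.73^2 = 22.3729
var = 1 / 22.3729 ≈ 0.044697

0.2114, 0.0447


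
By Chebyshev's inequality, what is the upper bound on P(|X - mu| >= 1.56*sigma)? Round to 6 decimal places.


P <= 1/k^2
k^2 = 1.56^2 = 2.4336
1/k^2 = 1 / 2.4336 = 625/1521 ≈ 0.41091387

0.410914


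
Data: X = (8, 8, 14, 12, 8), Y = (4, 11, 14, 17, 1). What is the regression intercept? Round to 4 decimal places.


a = ybar - b*xbar, where b = sum((xi-xbar)(yi-ybar)) / sum((xi-xbar)^2)
n = 5, xbar = 50/5 = 10, ybar = 47/5 = 9.4
Sxy = sum((xi-xbar)(yi-ybar)) = 58
Sxx = sum((xi-xbar)^2) = 32
b = Sxy / Sxx = 1.8125
a = 9.4 - 1.8125 * 10 = -8.725

-8.7250


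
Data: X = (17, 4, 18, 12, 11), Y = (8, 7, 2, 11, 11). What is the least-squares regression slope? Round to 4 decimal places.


b = sum((xi-xbar)(yi-ybar)) / sum((xi-xbar)^2)
n = 5, xbar = 62/5 = 12.4, ybar = 39/5 = 7.8
Sxy = sum((xi-xbar)(yi-ybar)) = -30.6
Sxx = sum((xi-xbar)^2) = 125.2
b = Sxy / Sxx = -153/626 ≈ -0.244409

-0.2444


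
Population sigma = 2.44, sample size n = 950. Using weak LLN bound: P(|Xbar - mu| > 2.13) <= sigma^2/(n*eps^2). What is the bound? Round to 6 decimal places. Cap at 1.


bound = min(1, sigma^2/(n*eps^2))
sigma^2 = 2.44^2 = 5.9536
n*eps^2 = 950 * 2.13^2 = 950 * 4.5369 = 4310.055
sigma^2/(n*eps^2) = 5.9536 / 4310.055 ≈ 0.00138133

0.001381


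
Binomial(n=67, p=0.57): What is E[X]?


E[X] = n*p = 67 * 0.57 = 38.19

38.19


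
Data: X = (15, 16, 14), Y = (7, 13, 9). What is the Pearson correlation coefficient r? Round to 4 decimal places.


r = sum((xi-xbar)(yi-ybar)) / sqrt(sum((xi-xbar)^2) * sum((yi-ybar)^2))
n = 3, xbar = 45/3 = 15, ybar = 29/3 ≈ 9.666667
Sxy = sum((xi-xbar)(yi-ybar)) = 4
Sxx = sum((xi-xbar)^2) = 2
Syy = sum((yi-ybar)^2) = 56/3 ≈ 18.666667
sqrt(Sxx*Syy) ≈ 6.110101
r = Sxy / sqrt(Sxx*Syy) = 4 / 6.110101 ≈ 0.654654

0.6547


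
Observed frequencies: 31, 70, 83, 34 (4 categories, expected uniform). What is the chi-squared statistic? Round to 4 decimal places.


chi2 = sum((O-E)^2/E), E = total/4
total = 218, E = 218/4 = 54.5
(31 - 54.5)^2 / 54.5 = 552.25 / 54.5 = 2209/218 ≈ 10.133028
(70 - 54.5)^2 / 54.5 = 240.25 / 54.5 = 961/218 ≈ 4.408257
(83 - 54.5)^2 / 54.5 = 812.25 / 54.5 = 3249/218 ≈ 14.903670
(34 - 54.5)^2 / 54.5 = 420.25 / 54.5 = 1681/218 ≈ 7.711009
chi2 = 4050/109 ≈ 37.155963

37.1560


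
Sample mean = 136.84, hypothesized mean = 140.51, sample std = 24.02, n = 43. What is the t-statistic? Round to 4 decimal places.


t = (xbar - mu0) / (s/sqrt(n))
xbar - mu0 = 136.84 - 140.51 = -3.67
sqrt(43) ≈ 6.55743852
s/sqrt(n) = 24.02 / 6.55743852 ≈ 3.66301566
t = -3.67 / 3.66301566 ≈ -1.001907

-1.0019


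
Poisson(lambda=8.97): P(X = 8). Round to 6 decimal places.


P = e^(-lam) * lam^k / k!
e^(-8.97) ≈ 0.0001271682
lam^k = 8.97^8 ≈ 41912111.842130
k! = 8! = 40320
P = 0.0001271682 * 41912111.842130 / 40320 ≈ 0.132190

0.132190


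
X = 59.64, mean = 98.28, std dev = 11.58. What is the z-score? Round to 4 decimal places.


z = (X - mu) / sigma
X - mu = 59.64 - 98.28 = -38.64
z = -38.64 / 11.58 = -644/193 ≈ -3.336788

-3.3368


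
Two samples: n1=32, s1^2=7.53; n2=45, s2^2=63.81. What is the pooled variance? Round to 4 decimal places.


sp^2 = ((n1-1)*s1^2 + (n2-1)*s2^2)/(n1+n2-2)
(n1-1)*s1^2 = 31 * 7.53 = 233.43
(n2-1)*s2^2 = 44 * 63.81 = 2807.64
numerator = 233.43 + 2807.64 = 3041.07
n1+n2-2 = 75
sp^2 = 3041.07 / 75 = 40.5476

40.5476


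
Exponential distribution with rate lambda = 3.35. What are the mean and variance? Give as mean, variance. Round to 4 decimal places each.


mean = 1/lam, var = 1/lam^2
mean = 1 / 3.35 = 20/67 ≈ 0.298507
lam^2 = 3.35^2 = 11.2225
var = 1 / 11.2225 = 400/4489 ≈ 0.089107

0.2985, 0.0891


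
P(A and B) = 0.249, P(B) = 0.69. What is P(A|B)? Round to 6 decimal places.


P(A|B) = P(A and B) / P(B) = 0.249 / 0.69 = 83/230 ≈ 0.36086957

0.360870


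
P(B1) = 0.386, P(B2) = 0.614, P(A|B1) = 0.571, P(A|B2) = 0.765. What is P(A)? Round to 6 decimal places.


P(A) = P(A|B1)*P(B1) + P(A|B2)*P(B2)
P(A|B1)*P(B1) = 0.571 * 0.386 = 0.220406
P(A|B2)*P(B2) = 0.765 * 0.614 = 0.46971
P(A) = 0.220406 + 0.46971 = 0.690116

0.690116


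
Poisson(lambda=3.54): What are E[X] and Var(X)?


E[X] = Var(X) = lambda = 3.54

3.54, 3.54


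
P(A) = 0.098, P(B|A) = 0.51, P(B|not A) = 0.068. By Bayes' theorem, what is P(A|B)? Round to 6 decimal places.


P(A|B) = P(B|A)*P(A) / P(B), P(B) = P(B|A)*P(A) + P(B|not A)*P(not A)
P(B|A)*P(A) = 0.51 * 0.098 = 0.04998
P(B|not A)*P(not A) = 0.068 * 0.902 = 0.061336
P(B) = 0.04998 + 0.061336 = 0.111316
P(A|B) = 0.04998 / 0.111316 = 735/1637 ≈ 0.44899206

0.448992


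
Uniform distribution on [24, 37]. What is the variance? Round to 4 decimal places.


Var = (b-a)^2 / 12
(b-a)^2 = (37 - 24)^2 = 169
Var = 169/12 ≈ 14.083333

14.0833


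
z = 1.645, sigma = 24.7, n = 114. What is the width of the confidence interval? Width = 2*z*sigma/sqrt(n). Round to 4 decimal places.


width = 2*z*sigma/sqrt(n)
2*z*sigma = 2 * 1.645 * 24.7 = 81.263
sqrt(114) ≈ 10.677078
width = 81.263 / 10.677078 ≈ 7.610977

7.6110


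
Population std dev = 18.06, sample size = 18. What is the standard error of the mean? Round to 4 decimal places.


SE = sigma / sqrt(n)
sqrt(18) ≈ 4.242641
SE = 18.06 / 4.242641 ≈ 4.256783

4.2568


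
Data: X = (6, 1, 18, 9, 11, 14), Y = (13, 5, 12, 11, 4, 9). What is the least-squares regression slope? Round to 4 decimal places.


b = sum((xi-xbar)(yi-ybar)) / sum((xi-xbar)^2)
n = 6, xbar = 59/6 ≈ 9.833333, ybar = 54/6 = 9
Sxy = sum((xi-xbar)(yi-ybar)) = 37
Sxx = sum((xi-xbar)^2) = 1073/6 ≈ 178.833333
b = Sxy / Sxx = 6/29 ≈ 0.206897

0.2069


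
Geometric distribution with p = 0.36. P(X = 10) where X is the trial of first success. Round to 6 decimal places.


P = (1-p)^(k-1) * p
(1-p)^(k-1) = 0.64^9 ≈ 0.01801440
P = 0.01801440 * 0.36 ≈ 0.006485183

0.006485


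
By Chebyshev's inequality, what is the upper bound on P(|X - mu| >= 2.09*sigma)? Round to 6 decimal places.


P <= 1/k^2
k^2 = 2.09^2 = 4.3681
1/k^2 = 1 / 4.3681 ≈ 0.22893249

0.228932


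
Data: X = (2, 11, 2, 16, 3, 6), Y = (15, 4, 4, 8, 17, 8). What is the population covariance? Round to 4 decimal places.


Cov = (1/n)*sum((xi-xbar)(yi-ybar))
n = 6, xbar = 40/6 = 20/3 ≈ 6.666667, ybar = 56/6 = 28/3 ≈ 9.333333
sum((xi-xbar)(yi-ybar)) = -193/3 ≈ -64.333333
Cov = -64.333333 / 6 = -193/18 ≈ -10.722222

-10.7222


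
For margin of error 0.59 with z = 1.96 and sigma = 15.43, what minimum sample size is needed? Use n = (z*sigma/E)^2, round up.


z*sigma/E = 1.96 * 15.43 / 0.59 = 75607/1475 ≈ 51.258983
(z*sigma/E)^2 ≈ 2627.483343
round up: n = 2628

2628


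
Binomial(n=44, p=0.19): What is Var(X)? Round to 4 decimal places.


Var = n*p*(1-p) = 44 * 0.19 * 0.81 = 6.7716

6.7716


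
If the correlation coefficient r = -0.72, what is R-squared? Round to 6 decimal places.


R^2 = r^2 = (-0.72)^2 = 0.5184

0.518400


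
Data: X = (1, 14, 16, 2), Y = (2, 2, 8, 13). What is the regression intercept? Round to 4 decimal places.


a = ybar - b*xbar, where b = sum((xi-xbar)(yi-ybar)) / sum((xi-xbar)^2)
n = 4, xbar = 33/4 = 8.25, ybar = 25/4 = 6.25
Sxy = sum((xi-xbar)(yi-ybar)) = -22.25
Sxx = sum((xi-xbar)^2) = 184.75
b = Sxy / Sxx = -89/739 ≈ -0.120433
a = 6.25 - (-0.120433) * 8.25 = 5353/739 ≈ 7.243572

7.2436


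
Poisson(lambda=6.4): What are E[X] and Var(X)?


E[X] = Var(X) = lambda = 6.4

6.4, 6.4


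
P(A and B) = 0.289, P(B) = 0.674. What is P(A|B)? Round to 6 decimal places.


P(A|B) = P(A and B) / P(B) = 0.289 / 0.674 = 289/674 ≈ 0.42878338

0.428783


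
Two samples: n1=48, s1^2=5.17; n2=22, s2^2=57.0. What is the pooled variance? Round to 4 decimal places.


sp^2 = ((n1-1)*s1^2 + (n2-1)*s2^2)/(n1+n2-2)
(n1-1)*s1^2 = 47 * 5.17 = 242.99
(n2-1)*s2^2 = 21 * 57.0 = 1197
numerator = 242.99 + 1197 = 1439.99
n1+n2-2 = 68
sp^2 = 1439.99 / 68 = 143999/6800 ≈ 21.176324

21.1763


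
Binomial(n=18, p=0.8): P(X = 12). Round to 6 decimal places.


P = C(n,k) * p^k * (1-p)^(n-k)
C(18,12) = 18564
p^k = 0.8^12 ≈ 0.06871948
(1-p)^(n-k) = 0.2^6 = 0.000064
P = 18564 * 0.06871948 * 0.000064 ≈ 0.081645

0.081645


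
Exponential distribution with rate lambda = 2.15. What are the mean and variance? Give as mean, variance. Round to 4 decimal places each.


mean = 1/lam, var = 1/lam^2
mean = 1 / 2.15 = 20/43 ≈ 0.465116
lam^2 = 2.15^2 = 4.6225
var = 1 / 4.6225 = 400/1849 ≈ 0.216333

0.4651, 0.2163


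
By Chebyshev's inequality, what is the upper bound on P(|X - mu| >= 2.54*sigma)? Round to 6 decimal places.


P <= 1/k^2
k^2 = 2.54^2 = 6.4516
1/k^2 = 1 / 6.4516 ≈ 0.15500031

0.155000


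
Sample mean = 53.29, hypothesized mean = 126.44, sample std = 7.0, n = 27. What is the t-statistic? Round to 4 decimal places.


t = (xbar - mu0) / (s/sqrt(n))
xbar - mu0 = 53.29 - 126.44 = -73.15
sqrt(27) ≈ 5.19615242
s/sqrt(n) = 7.0 / 5.19615242 ≈ 1.34715063
t = -73.15 / 1.34715063 ≈ -54.299793

-54.2998
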